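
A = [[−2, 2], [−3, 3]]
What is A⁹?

A² = A (a projection; rank 1, trace 1), so A⁹ = A.

[[−2, 2], [−3, 3]]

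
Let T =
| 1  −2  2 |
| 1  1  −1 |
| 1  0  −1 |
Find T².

[[1, −4, 2], [1, −1, 2], [0, −2, 3]]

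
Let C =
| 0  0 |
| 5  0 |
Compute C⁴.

[[0, 0], [0, 0]]

C is strictly triangular, hence nilpotent: C² = 0, so C⁴ = 0.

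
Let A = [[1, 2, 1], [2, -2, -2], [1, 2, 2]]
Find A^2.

[[6, 0, -1], [-4, 4, 2], [7, 2, 1]]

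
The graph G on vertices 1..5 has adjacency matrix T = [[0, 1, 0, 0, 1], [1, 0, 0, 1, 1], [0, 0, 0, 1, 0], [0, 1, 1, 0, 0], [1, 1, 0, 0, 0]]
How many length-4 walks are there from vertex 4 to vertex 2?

The number of length-4 walks from vertex 4 to vertex 2 is entry (4,2) of T^4, where T is the adjacency matrix.
T^2 = [[2, 1, 0, 1, 1], [1, 3, 1, 0, 1], [0, 1, 1, 0, 0], [1, 0, 0, 2, 1], [1, 1, 0, 1, 2]]
T^3 = [[2, 4, 1, 1, 3], [4, 2, 0, 4, 4], [1, 0, 0, 2, 1], [1, 4, 2, 0, 1], [3, 4, 1, 1, 2]]
T^4 = [[7, 6, 1, 5, 6], [6, 12, 4, 2, 6], [1, 4, 2, 0, 1], [5, 2, 0, 6, 5], [6, 6, 1, 5, 7]]

2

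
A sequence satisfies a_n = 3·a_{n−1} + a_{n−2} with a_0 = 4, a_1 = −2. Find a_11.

With companion matrix Q = [[3, 1], [1, 0]], [a_n, a_{n−1}]ᵀ = Q·[a_{n−1}, a_{n−2}]ᵀ, so [a_11, a_10]ᵀ = Q¹⁰·[a_1, a_0]ᵀ.
Q¹⁰ = [[141481, 42837], [42837, 12970]], giving [a_11, a_10]ᵀ = [[−111614], [−33794]].

−111614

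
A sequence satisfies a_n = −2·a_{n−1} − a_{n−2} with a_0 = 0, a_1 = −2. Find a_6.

With companion matrix C = [[−2, −1], [1, 0]], [a_n, a_{n−1}]ᵀ = C·[a_{n−1}, a_{n−2}]ᵀ, so [a_6, a_5]ᵀ = C⁵·[a_1, a_0]ᵀ.
C⁵ = [[−6, −5], [5, 4]], giving [a_6, a_5]ᵀ = [[12], [−10]].

12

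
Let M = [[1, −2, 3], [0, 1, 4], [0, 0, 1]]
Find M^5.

[[1, −10, −65], [0, 1, 20], [0, 0, 1]]

M = I + N where N = [[0, −2, 3], [0, 0, 4], [0, 0, 0]] is strictly upper-triangular, so N^3 = 0.
(I + N)^5 = I + 5·N + 10·N^2 = [[1, −10, −65], [0, 1, 20], [0, 0, 1]].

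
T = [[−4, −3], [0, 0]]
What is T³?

[[−64, −48], [0, 0]]

T² = [[16, 12], [0, 0]]
T³ = [[−64, −48], [0, 0]]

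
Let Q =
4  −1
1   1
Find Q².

[[15, −5], [5, 0]]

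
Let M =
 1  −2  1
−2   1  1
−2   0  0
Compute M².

[[3, −4, −1], [−6, 5, −1], [−2, 4, −2]]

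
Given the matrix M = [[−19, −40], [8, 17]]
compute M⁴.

tr M = −2 and det M = −3, so the characteristic polynomial is λ² − (−2)λ + (−3) with roots −3 and 1.
Eigenvectors give P = [[5, −2], [−2, 1]] with P⁻¹ = [[1, 2], [2, 5]], and M = P·diag(−3, 1)·P⁻¹.
Then M⁴ = P·diag(81, 1)·P⁻¹ = [[405, −2], [−162, 1]] · [[1, 2], [2, 5]] = [[401, 800], [−160, −319]].

[[401, 800], [−160, −319]]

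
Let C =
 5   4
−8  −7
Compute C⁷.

[[2189, 2188], [−4376, −4375]]

tr C = −2 and det C = −3, so the characteristic polynomial is λ² − (−2)λ + (−3) with roots −3 and 1.
Eigenvectors give P = [[1, −1], [−2, 1]] with P⁻¹ = [[−1, −1], [−2, −1]], and C = P·diag(−3, 1)·P⁻¹.
Then C⁷ = P·diag(−2187, 1)·P⁻¹ = [[−2187, −1], [4374, 1]] · [[−1, −1], [−2, −1]] = [[2189, 2188], [−4376, −4375]].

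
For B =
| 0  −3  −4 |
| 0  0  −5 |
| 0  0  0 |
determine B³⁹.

B is strictly triangular, hence nilpotent: B³ = 0, so B³⁹ = 0.

[[0, 0, 0], [0, 0, 0], [0, 0, 0]]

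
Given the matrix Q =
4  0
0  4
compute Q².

[[16, 0], [0, 16]]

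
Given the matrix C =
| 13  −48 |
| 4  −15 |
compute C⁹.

[[59053, −236208], [19684, −78735]]

tr C = −2 and det C = −3, so the characteristic polynomial is λ² − (−2)λ + (−3) with roots −3 and 1.
Eigenvectors give P = [[3, 4], [1, 1]] with P⁻¹ = [[−1, 4], [1, −3]], and C = P·diag(−3, 1)·P⁻¹.
Then C⁹ = P·diag(−19683, 1)·P⁻¹ = [[−59049, 4], [−19683, 1]] · [[−1, 4], [1, −3]] = [[59053, −236208], [19684, −78735]].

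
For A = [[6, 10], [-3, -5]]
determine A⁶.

A² = A (a projection; rank 1, trace 1), so A⁶ = A.

[[6, 10], [-3, -5]]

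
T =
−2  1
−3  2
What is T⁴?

T² = I (check: tr T = 0 and det T = −1), so T⁴ = I since 4 is even.

[[1, 0], [0, 1]]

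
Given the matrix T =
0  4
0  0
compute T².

[[0, 0], [0, 0]]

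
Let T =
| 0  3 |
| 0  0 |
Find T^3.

[[0, 0], [0, 0]]

T is strictly triangular, hence nilpotent: T^2 = 0, so T^3 = 0.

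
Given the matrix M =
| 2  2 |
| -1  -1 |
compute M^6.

M² = M (a projection; rank 1, trace 1), so M^6 = M.

[[2, 2], [-1, -1]]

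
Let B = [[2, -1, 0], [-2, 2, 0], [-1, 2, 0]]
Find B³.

[[20, -14, 0], [-28, 20, 0], [-22, 16, 0]]

B² = [[6, -4, 0], [-8, 6, 0], [-6, 5, 0]]
B³ = [[20, -14, 0], [-28, 20, 0], [-22, 16, 0]]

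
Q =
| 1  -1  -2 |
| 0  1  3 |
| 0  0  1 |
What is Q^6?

Q = I + N where N = [[0, -1, -2], [0, 0, 3], [0, 0, 0]] is strictly upper-triangular, so N^3 = 0.
(I + N)^6 = I + 6·N + 15·N^2 = [[1, -6, -57], [0, 1, 18], [0, 0, 1]].

[[1, -6, -57], [0, 1, 18], [0, 0, 1]]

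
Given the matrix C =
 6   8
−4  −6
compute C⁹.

tr C = 0 and det C = −4, so the characteristic polynomial is λ² − (0)λ + (−4) with roots −2 and 2.
Eigenvectors give P = [[−1, 2], [1, −1]] with P⁻¹ = [[1, 2], [1, 1]], and C = P·diag(−2, 2)·P⁻¹.
Then C⁹ = P·diag(−512, 512)·P⁻¹ = [[512, 1024], [−512, −512]] · [[1, 2], [1, 1]] = [[1536, 2048], [−1024, −1536]].

[[1536, 2048], [−1024, −1536]]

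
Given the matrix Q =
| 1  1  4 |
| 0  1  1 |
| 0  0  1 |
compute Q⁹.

Q = I + N where N = [[0, 1, 4], [0, 0, 1], [0, 0, 0]] is strictly upper-triangular, so N³ = 0.
(I + N)⁹ = I + 9·N + 36·N² = [[1, 9, 72], [0, 1, 9], [0, 0, 1]].

[[1, 9, 72], [0, 1, 9], [0, 0, 1]]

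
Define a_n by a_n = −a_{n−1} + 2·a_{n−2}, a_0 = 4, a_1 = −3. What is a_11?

With companion matrix Q = [[−1, 2], [1, 0]], [a_n, a_{n−1}]ᵀ = Q·[a_{n−1}, a_{n−2}]ᵀ, so [a_11, a_10]ᵀ = Q¹⁰·[a_1, a_0]ᵀ.
Q¹⁰ = [[683, −682], [−341, 342]], giving [a_11, a_10]ᵀ = [[−4777], [2391]].

−4777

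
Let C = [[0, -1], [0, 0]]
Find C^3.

C is strictly triangular, hence nilpotent: C^2 = 0, so C^3 = 0.

[[0, 0], [0, 0]]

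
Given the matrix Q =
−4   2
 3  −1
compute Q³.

[[−118, 54], [81, −37]]

Q² = [[22, −10], [−15, 7]]
Q³ = [[−118, 54], [81, −37]]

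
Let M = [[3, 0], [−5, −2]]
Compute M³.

[[27, 0], [−35, −8]]

tr M = 1 and det M = −6, so the characteristic polynomial is λ² − (1)λ + (−6) with roots 3 and −2.
Eigenvectors give P = [[−1, 0], [1, 1]] with P⁻¹ = [[−1, 0], [1, 1]], and M = P·diag(3, −2)·P⁻¹.
Then M³ = P·diag(27, −8)·P⁻¹ = [[−27, 0], [27, −8]] · [[−1, 0], [1, 1]] = [[27, 0], [−35, −8]].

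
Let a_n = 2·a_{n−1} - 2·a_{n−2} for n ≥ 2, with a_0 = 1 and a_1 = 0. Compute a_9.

With companion matrix Q = [[2, -2], [1, 0]], [a_n, a_{n−1}]ᵀ = Q·[a_{n−1}, a_{n−2}]ᵀ, so [a_9, a_8]ᵀ = Q⁸·[a_1, a_0]ᵀ.
Q⁸ = [[16, 0], [0, 16]], giving [a_9, a_8]ᵀ = [[0], [16]].

0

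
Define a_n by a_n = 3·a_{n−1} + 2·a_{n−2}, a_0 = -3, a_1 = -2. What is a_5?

With companion matrix B = [[3, 2], [1, 0]], [a_n, a_{n−1}]ᵀ = B·[a_{n−1}, a_{n−2}]ᵀ, so [a_5, a_4]ᵀ = B⁴·[a_1, a_0]ᵀ.
B⁴ = [[139, 78], [39, 22]], giving [a_5, a_4]ᵀ = [[-512], [-144]].

-512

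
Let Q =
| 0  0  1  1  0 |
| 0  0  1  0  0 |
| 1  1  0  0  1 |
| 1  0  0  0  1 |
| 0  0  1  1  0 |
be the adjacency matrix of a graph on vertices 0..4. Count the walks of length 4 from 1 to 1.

3

The number of length-4 walks from vertex 1 to vertex 1 is entry (1,1) of Q⁴, where Q is the adjacency matrix.
Q² = [[2, 1, 0, 0, 2], [1, 1, 0, 0, 1], [0, 0, 3, 2, 0], [0, 0, 2, 2, 0], [2, 1, 0, 0, 2]]
Q³ = [[0, 0, 5, 4, 0], [0, 0, 3, 2, 0], [5, 3, 0, 0, 5], [4, 2, 0, 0, 4], [0, 0, 5, 4, 0]]
Q⁴ = [[9, 5, 0, 0, 9], [5, 3, 0, 0, 5], [0, 0, 13, 10, 0], [0, 0, 10, 8, 0], [9, 5, 0, 0, 9]]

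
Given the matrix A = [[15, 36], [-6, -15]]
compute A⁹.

[[98415, 236196], [-39366, -98415]]

tr A = 0 and det A = -9, so the characteristic polynomial is λ² − (0)λ + (-9) with roots -3 and 3.
Eigenvectors give P = [[-2, -3], [1, 1]] with P⁻¹ = [[1, 3], [-1, -2]], and A = P·diag(-3, 3)·P⁻¹.
Then A⁹ = P·diag(-19683, 19683)·P⁻¹ = [[39366, -59049], [-19683, 19683]] · [[1, 3], [-1, -2]] = [[98415, 236196], [-39366, -98415]].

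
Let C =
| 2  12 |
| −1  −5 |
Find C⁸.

tr C = −3 and det C = 2, so the characteristic polynomial is λ² − (−3)λ + (2) with roots −2 and −1.
Eigenvectors give P = [[−3, 4], [1, −1]] with P⁻¹ = [[1, 4], [1, 3]], and C = P·diag(−2, −1)·P⁻¹.
Then C⁸ = P·diag(256, 1)·P⁻¹ = [[−768, 4], [256, −1]] · [[1, 4], [1, 3]] = [[−764, −3060], [255, 1021]].

[[−764, −3060], [255, 1021]]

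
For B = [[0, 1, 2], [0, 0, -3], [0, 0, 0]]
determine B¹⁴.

[[0, 0, 0], [0, 0, 0], [0, 0, 0]]

B is strictly triangular, hence nilpotent: B³ = 0, so B¹⁴ = 0.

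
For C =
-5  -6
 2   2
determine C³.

tr C = -3 and det C = 2, so the characteristic polynomial is λ² − (-3)λ + (2) with roots -2 and -1.
Eigenvectors give P = [[-2, -3], [1, 2]] with P⁻¹ = [[-2, -3], [1, 2]], and C = P·diag(-2, -1)·P⁻¹.
Then C³ = P·diag(-8, -1)·P⁻¹ = [[16, 3], [-8, -2]] · [[-2, -3], [1, 2]] = [[-29, -42], [14, 20]].

[[-29, -42], [14, 20]]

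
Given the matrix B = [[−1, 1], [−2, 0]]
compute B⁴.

B² = [[−1, −1], [2, −2]]
B³ = [[3, −1], [2, 2]]
B⁴ = [[−1, 3], [−6, 2]]

[[−1, 3], [−6, 2]]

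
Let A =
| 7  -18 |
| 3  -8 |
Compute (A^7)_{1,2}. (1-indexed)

-774

tr A = -1 and det A = -2, so the characteristic polynomial is λ² − (-1)λ + (-2) with roots 1 and -2.
Eigenvectors give P = [[3, 2], [1, 1]] with P⁻¹ = [[1, -2], [-1, 3]], and A = P·diag(1, -2)·P⁻¹.
Then A^7 = P·diag(1, -128)·P⁻¹ = [[3, -256], [1, -128]] · [[1, -2], [-1, 3]] = [[259, -774], [129, -386]].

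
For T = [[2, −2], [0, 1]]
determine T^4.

[[16, −30], [0, 1]]

T^2 = [[4, −6], [0, 1]]
T^3 = [[8, −14], [0, 1]]
T^4 = [[16, −30], [0, 1]]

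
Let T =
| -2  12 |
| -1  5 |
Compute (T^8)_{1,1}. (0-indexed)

1021

tr T = 3 and det T = 2, so the characteristic polynomial is λ² − (3)λ + (2) with roots 2 and 1.
Eigenvectors give P = [[3, 4], [1, 1]] with P⁻¹ = [[-1, 4], [1, -3]], and T = P·diag(2, 1)·P⁻¹.
Then T^8 = P·diag(256, 1)·P⁻¹ = [[768, 4], [256, 1]] · [[-1, 4], [1, -3]] = [[-764, 3060], [-255, 1021]].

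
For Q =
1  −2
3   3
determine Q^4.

Q^2 = [[−5, −8], [12, 3]]
Q^3 = [[−29, −14], [21, −15]]
Q^4 = [[−71, 16], [−24, −87]]

[[−71, 16], [−24, −87]]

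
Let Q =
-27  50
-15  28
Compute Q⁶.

tr Q = 1 and det Q = -6, so the characteristic polynomial is λ² − (1)λ + (-6) with roots -2 and 3.
Eigenvectors give P = [[-2, 5], [-1, 3]] with P⁻¹ = [[-3, 5], [-1, 2]], and Q = P·diag(-2, 3)·P⁻¹.
Then Q⁶ = P·diag(64, 729)·P⁻¹ = [[-128, 3645], [-64, 2187]] · [[-3, 5], [-1, 2]] = [[-3261, 6650], [-1995, 4054]].

[[-3261, 6650], [-1995, 4054]]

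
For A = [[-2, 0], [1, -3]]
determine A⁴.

tr A = -5 and det A = 6, so the characteristic polynomial is λ² − (-5)λ + (6) with roots -3 and -2.
Eigenvectors give P = [[0, 1], [-1, 1]] with P⁻¹ = [[1, -1], [1, 0]], and A = P·diag(-3, -2)·P⁻¹.
Then A⁴ = P·diag(81, 16)·P⁻¹ = [[0, 16], [-81, 16]] · [[1, -1], [1, 0]] = [[16, 0], [-65, 81]].

[[16, 0], [-65, 81]]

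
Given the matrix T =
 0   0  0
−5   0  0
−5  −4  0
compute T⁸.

[[0, 0, 0], [0, 0, 0], [0, 0, 0]]

T is strictly triangular, hence nilpotent: T³ = 0, so T⁸ = 0.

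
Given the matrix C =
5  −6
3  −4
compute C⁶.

[[127, −126], [63, −62]]

tr C = 1 and det C = −2, so the characteristic polynomial is λ² − (1)λ + (−2) with roots −1 and 2.
Eigenvectors give P = [[1, 2], [1, 1]] with P⁻¹ = [[−1, 2], [1, −1]], and C = P·diag(−1, 2)·P⁻¹.
Then C⁶ = P·diag(1, 64)·P⁻¹ = [[1, 128], [1, 64]] · [[−1, 2], [1, −1]] = [[127, −126], [63, −62]].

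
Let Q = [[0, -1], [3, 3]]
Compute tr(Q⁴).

Q² = [[-3, -3], [9, 6]]
Q³ = [[-9, -6], [18, 9]]
Q⁴ = [[-18, -9], [27, 9]]

-9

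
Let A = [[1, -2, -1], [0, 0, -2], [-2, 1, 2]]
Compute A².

[[3, -3, 1], [4, -2, -4], [-6, 6, 4]]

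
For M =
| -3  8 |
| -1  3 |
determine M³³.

M² = I (check: tr M = 0 and det M = -1), so M³³ = M since 33 is odd.

[[-3, 8], [-1, 3]]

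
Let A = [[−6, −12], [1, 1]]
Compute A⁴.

tr A = −5 and det A = 6, so the characteristic polynomial is λ² − (−5)λ + (6) with roots −3 and −2.
Eigenvectors give P = [[−4, −3], [1, 1]] with P⁻¹ = [[−1, −3], [1, 4]], and A = P·diag(−3, −2)·P⁻¹.
Then A⁴ = P·diag(81, 16)·P⁻¹ = [[−324, −48], [81, 16]] · [[−1, −3], [1, 4]] = [[276, 780], [−65, −179]].

[[276, 780], [−65, −179]]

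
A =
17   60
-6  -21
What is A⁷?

[[19673, 65580], [-6558, -21861]]

tr A = -4 and det A = 3, so the characteristic polynomial is λ² − (-4)λ + (3) with roots -3 and -1.
Eigenvectors give P = [[-3, 10], [1, -3]] with P⁻¹ = [[3, 10], [1, 3]], and A = P·diag(-3, -1)·P⁻¹.
Then A⁷ = P·diag(-2187, -1)·P⁻¹ = [[6561, -10], [-2187, 3]] · [[3, 10], [1, 3]] = [[19673, 65580], [-6558, -21861]].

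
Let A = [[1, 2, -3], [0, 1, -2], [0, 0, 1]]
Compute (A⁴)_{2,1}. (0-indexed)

A = I + N where N = [[0, 2, -3], [0, 0, -2], [0, 0, 0]] is strictly upper-triangular, so N³ = 0.
(I + N)⁴ = I + 4·N + 6·N² = [[1, 8, -36], [0, 1, -8], [0, 0, 1]].

0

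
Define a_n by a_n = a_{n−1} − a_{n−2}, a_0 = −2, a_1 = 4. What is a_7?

With companion matrix A = [[1, −1], [1, 0]], [a_n, a_{n−1}]ᵀ = A·[a_{n−1}, a_{n−2}]ᵀ, so [a_7, a_6]ᵀ = A⁶·[a_1, a_0]ᵀ.
A⁶ = [[1, 0], [0, 1]], giving [a_7, a_6]ᵀ = [[4], [−2]].

4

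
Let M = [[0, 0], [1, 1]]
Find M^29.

M² = M (a projection; rank 1, trace 1), so M^29 = M.

[[0, 0], [1, 1]]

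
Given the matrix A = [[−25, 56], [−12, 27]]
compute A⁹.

tr A = 2 and det A = −3, so the characteristic polynomial is λ² − (2)λ + (−3) with roots −1 and 3.
Eigenvectors give P = [[7, 2], [3, 1]] with P⁻¹ = [[1, −2], [−3, 7]], and A = P·diag(−1, 3)·P⁻¹.
Then A⁹ = P·diag(−1, 19683)·P⁻¹ = [[−7, 39366], [−3, 19683]] · [[1, −2], [−3, 7]] = [[−118105, 275576], [−59052, 137787]].

[[−118105, 275576], [−59052, 137787]]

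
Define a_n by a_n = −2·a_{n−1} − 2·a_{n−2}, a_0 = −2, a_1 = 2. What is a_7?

16

With companion matrix A = [[−2, −2], [1, 0]], [a_n, a_{n−1}]ᵀ = A·[a_{n−1}, a_{n−2}]ᵀ, so [a_7, a_6]ᵀ = A^6·[a_1, a_0]ᵀ.
A^6 = [[−8, −16], [8, 8]], giving [a_7, a_6]ᵀ = [[16], [0]].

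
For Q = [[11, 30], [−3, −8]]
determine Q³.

tr Q = 3 and det Q = 2, so the characteristic polynomial is λ² − (3)λ + (2) with roots 2 and 1.
Eigenvectors give P = [[10, −3], [−3, 1]] with P⁻¹ = [[1, 3], [3, 10]], and Q = P·diag(2, 1)·P⁻¹.
Then Q³ = P·diag(8, 1)·P⁻¹ = [[80, −3], [−24, 1]] · [[1, 3], [3, 10]] = [[71, 210], [−21, −62]].

[[71, 210], [−21, −62]]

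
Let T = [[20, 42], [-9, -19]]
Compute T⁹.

tr T = 1 and det T = -2, so the characteristic polynomial is λ² − (1)λ + (-2) with roots -1 and 2.
Eigenvectors give P = [[-2, 7], [1, -3]] with P⁻¹ = [[3, 7], [1, 2]], and T = P·diag(-1, 2)·P⁻¹.
Then T⁹ = P·diag(-1, 512)·P⁻¹ = [[2, 3584], [-1, -1536]] · [[3, 7], [1, 2]] = [[3590, 7182], [-1539, -3079]].

[[3590, 7182], [-1539, -3079]]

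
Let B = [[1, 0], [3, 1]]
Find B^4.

[[1, 0], [12, 1]]

B = I + N where N = [[0, 0], [3, 0]] is strictly lower-triangular, so N^2 = 0.
(I + N)^4 = I + 4·N = [[1, 0], [12, 1]].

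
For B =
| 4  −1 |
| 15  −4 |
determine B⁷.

B² = I (check: tr B = 0 and det B = −1), so B⁷ = B since 7 is odd.

[[4, −1], [15, −4]]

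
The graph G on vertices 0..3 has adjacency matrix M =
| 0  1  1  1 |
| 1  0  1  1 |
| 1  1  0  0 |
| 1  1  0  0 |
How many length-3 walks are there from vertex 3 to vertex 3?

2

The number of length-3 walks from vertex 3 to vertex 3 is entry (3,3) of M³, where M is the adjacency matrix.
M² = [[3, 2, 1, 1], [2, 3, 1, 1], [1, 1, 2, 2], [1, 1, 2, 2]]
M³ = [[4, 5, 5, 5], [5, 4, 5, 5], [5, 5, 2, 2], [5, 5, 2, 2]]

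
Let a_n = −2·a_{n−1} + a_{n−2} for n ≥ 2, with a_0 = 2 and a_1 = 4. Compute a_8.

−1294

With companion matrix A = [[−2, 1], [1, 0]], [a_n, a_{n−1}]ᵀ = A·[a_{n−1}, a_{n−2}]ᵀ, so [a_8, a_7]ᵀ = A^7·[a_1, a_0]ᵀ.
A^7 = [[−408, 169], [169, −70]], giving [a_8, a_7]ᵀ = [[−1294], [536]].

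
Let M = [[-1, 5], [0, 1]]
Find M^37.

[[-1, 5], [0, 1]]

M² = I (check: tr M = 0 and det M = -1), so M^37 = M since 37 is odd.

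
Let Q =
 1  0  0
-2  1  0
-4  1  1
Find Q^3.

[[1, 0, 0], [-6, 1, 0], [-18, 3, 1]]

Q = I + N where N = [[0, 0, 0], [-2, 0, 0], [-4, 1, 0]] is strictly lower-triangular, so N^3 = 0.
(I + N)^3 = I + 3·N + 3·N^2 = [[1, 0, 0], [-6, 1, 0], [-18, 3, 1]].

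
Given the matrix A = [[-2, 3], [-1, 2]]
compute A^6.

[[1, 0], [0, 1]]

A² = I (check: tr A = 0 and det A = -1), so A^6 = I since 6 is even.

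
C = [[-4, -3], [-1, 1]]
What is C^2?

[[19, 9], [3, 4]]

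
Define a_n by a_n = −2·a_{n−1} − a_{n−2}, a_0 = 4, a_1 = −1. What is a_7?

17

With companion matrix C = [[−2, −1], [1, 0]], [a_n, a_{n−1}]ᵀ = C·[a_{n−1}, a_{n−2}]ᵀ, so [a_7, a_6]ᵀ = C^6·[a_1, a_0]ᵀ.
C^6 = [[7, 6], [−6, −5]], giving [a_7, a_6]ᵀ = [[17], [−14]].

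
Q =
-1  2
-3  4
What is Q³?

tr Q = 3 and det Q = 2, so the characteristic polynomial is λ² − (3)λ + (2) with roots 2 and 1.
Eigenvectors give P = [[-2, 1], [-3, 1]] with P⁻¹ = [[1, -1], [3, -2]], and Q = P·diag(2, 1)·P⁻¹.
Then Q³ = P·diag(8, 1)·P⁻¹ = [[-16, 1], [-24, 1]] · [[1, -1], [3, -2]] = [[-13, 14], [-21, 22]].

[[-13, 14], [-21, 22]]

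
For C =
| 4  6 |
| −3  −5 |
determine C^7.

[[130, 258], [−129, −257]]

tr C = −1 and det C = −2, so the characteristic polynomial is λ² − (−1)λ + (−2) with roots 1 and −2.
Eigenvectors give P = [[−2, −1], [1, 1]] with P⁻¹ = [[−1, −1], [1, 2]], and C = P·diag(1, −2)·P⁻¹.
Then C^7 = P·diag(1, −128)·P⁻¹ = [[−2, 128], [1, −128]] · [[−1, −1], [1, 2]] = [[130, 258], [−129, −257]].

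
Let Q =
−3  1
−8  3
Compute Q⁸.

Q² = I (check: tr Q = 0 and det Q = −1), so Q⁸ = I since 8 is even.

[[1, 0], [0, 1]]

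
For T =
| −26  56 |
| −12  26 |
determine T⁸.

[[256, 0], [0, 256]]

tr T = 0 and det T = −4, so the characteristic polynomial is λ² − (0)λ + (−4) with roots 2 and −2.
Eigenvectors give P = [[2, 7], [1, 3]] with P⁻¹ = [[−3, 7], [1, −2]], and T = P·diag(2, −2)·P⁻¹.
Then T⁸ = P·diag(256, 256)·P⁻¹ = [[512, 1792], [256, 768]] · [[−3, 7], [1, −2]] = [[256, 0], [0, 256]].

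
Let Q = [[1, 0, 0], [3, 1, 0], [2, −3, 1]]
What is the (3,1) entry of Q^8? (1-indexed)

−236

Q = I + N where N = [[0, 0, 0], [3, 0, 0], [2, −3, 0]] is strictly lower-triangular, so N^3 = 0.
(I + N)^8 = I + 8·N + 28·N^2 = [[1, 0, 0], [24, 1, 0], [−236, −24, 1]].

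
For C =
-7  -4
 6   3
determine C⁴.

tr C = -4 and det C = 3, so the characteristic polynomial is λ² − (-4)λ + (3) with roots -3 and -1.
Eigenvectors give P = [[-1, -2], [1, 3]] with P⁻¹ = [[-3, -2], [1, 1]], and C = P·diag(-3, -1)·P⁻¹.
Then C⁴ = P·diag(81, 1)·P⁻¹ = [[-81, -2], [81, 3]] · [[-3, -2], [1, 1]] = [[241, 160], [-240, -159]].

[[241, 160], [-240, -159]]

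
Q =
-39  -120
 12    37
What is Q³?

[[-279, -840], [84, 253]]

tr Q = -2 and det Q = -3, so the characteristic polynomial is λ² − (-2)λ + (-3) with roots -3 and 1.
Eigenvectors give P = [[10, -3], [-3, 1]] with P⁻¹ = [[1, 3], [3, 10]], and Q = P·diag(-3, 1)·P⁻¹.
Then Q³ = P·diag(-27, 1)·P⁻¹ = [[-270, -3], [81, 1]] · [[1, 3], [3, 10]] = [[-279, -840], [84, 253]].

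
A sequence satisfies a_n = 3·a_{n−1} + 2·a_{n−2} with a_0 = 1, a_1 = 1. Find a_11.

With companion matrix B = [[3, 2], [1, 0]], [a_n, a_{n−1}]ᵀ = B·[a_{n−1}, a_{n−2}]ᵀ, so [a_11, a_10]ᵀ = B¹⁰·[a_1, a_0]ᵀ.
B¹⁰ = [[283667, 159294], [79647, 44726]], giving [a_11, a_10]ᵀ = [[442961], [124373]].

442961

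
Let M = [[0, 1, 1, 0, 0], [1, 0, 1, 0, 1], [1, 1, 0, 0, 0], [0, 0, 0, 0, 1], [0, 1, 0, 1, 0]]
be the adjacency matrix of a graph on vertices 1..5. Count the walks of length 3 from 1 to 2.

The number of length-3 walks from vertex 1 to vertex 2 is entry (1,2) of M^3, where M is the adjacency matrix.
M^2 = [[2, 1, 1, 0, 1], [1, 3, 1, 1, 0], [1, 1, 2, 0, 1], [0, 1, 0, 1, 0], [1, 0, 1, 0, 2]]
M^3 = [[2, 4, 3, 1, 1], [4, 2, 4, 0, 4], [3, 4, 2, 1, 1], [1, 0, 1, 0, 2], [1, 4, 1, 2, 0]]

4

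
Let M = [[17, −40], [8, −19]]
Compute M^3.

tr M = −2 and det M = −3, so the characteristic polynomial is λ² − (−2)λ + (−3) with roots 1 and −3.
Eigenvectors give P = [[5, 2], [2, 1]] with P⁻¹ = [[1, −2], [−2, 5]], and M = P·diag(1, −3)·P⁻¹.
Then M^3 = P·diag(1, −27)·P⁻¹ = [[5, −54], [2, −27]] · [[1, −2], [−2, 5]] = [[113, −280], [56, −139]].

[[113, −280], [56, −139]]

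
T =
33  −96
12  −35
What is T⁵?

tr T = −2 and det T = −3, so the characteristic polynomial is λ² − (−2)λ + (−3) with roots −3 and 1.
Eigenvectors give P = [[−8, −3], [−3, −1]] with P⁻¹ = [[1, −3], [−3, 8]], and T = P·diag(−3, 1)·P⁻¹.
Then T⁵ = P·diag(−243, 1)·P⁻¹ = [[1944, −3], [729, −1]] · [[1, −3], [−3, 8]] = [[1953, −5856], [732, −2195]].

[[1953, −5856], [732, −2195]]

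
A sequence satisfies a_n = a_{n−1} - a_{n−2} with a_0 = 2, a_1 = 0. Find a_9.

With companion matrix C = [[1, -1], [1, 0]], [a_n, a_{n−1}]ᵀ = C·[a_{n−1}, a_{n−2}]ᵀ, so [a_9, a_8]ᵀ = C⁸·[a_1, a_0]ᵀ.
C⁸ = [[0, -1], [1, -1]], giving [a_9, a_8]ᵀ = [[-2], [-2]].

-2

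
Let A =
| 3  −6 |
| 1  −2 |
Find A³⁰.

A² = A (a projection; rank 1, trace 1), so A³⁰ = A.

[[3, −6], [1, −2]]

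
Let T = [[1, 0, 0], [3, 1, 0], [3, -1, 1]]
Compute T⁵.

T = I + N where N = [[0, 0, 0], [3, 0, 0], [3, -1, 0]] is strictly lower-triangular, so N³ = 0.
(I + N)⁵ = I + 5·N + 10·N² = [[1, 0, 0], [15, 1, 0], [-15, -5, 1]].

[[1, 0, 0], [15, 1, 0], [-15, -5, 1]]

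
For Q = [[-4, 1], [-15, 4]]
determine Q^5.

Q² = I (check: tr Q = 0 and det Q = -1), so Q^5 = Q since 5 is odd.

[[-4, 1], [-15, 4]]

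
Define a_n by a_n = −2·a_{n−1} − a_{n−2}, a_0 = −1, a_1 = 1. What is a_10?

−1

With companion matrix A = [[−2, −1], [1, 0]], [a_n, a_{n−1}]ᵀ = A·[a_{n−1}, a_{n−2}]ᵀ, so [a_10, a_9]ᵀ = A⁹·[a_1, a_0]ᵀ.
A⁹ = [[−10, −9], [9, 8]], giving [a_10, a_9]ᵀ = [[−1], [1]].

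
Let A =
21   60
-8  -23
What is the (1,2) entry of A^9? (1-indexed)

tr A = -2 and det A = -3, so the characteristic polynomial is λ² − (-2)λ + (-3) with roots 1 and -3.
Eigenvectors give P = [[-3, -5], [1, 2]] with P⁻¹ = [[-2, -5], [1, 3]], and A = P·diag(1, -3)·P⁻¹.
Then A^9 = P·diag(1, -19683)·P⁻¹ = [[-3, 98415], [1, -39366]] · [[-2, -5], [1, 3]] = [[98421, 295260], [-39368, -118103]].

295260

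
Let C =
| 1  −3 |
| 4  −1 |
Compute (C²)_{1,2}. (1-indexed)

0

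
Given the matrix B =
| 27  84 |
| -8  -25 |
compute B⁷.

tr B = 2 and det B = -3, so the characteristic polynomial is λ² − (2)λ + (-3) with roots -1 and 3.
Eigenvectors give P = [[3, 7], [-1, -2]] with P⁻¹ = [[-2, -7], [1, 3]], and B = P·diag(-1, 3)·P⁻¹.
Then B⁷ = P·diag(-1, 2187)·P⁻¹ = [[-3, 15309], [1, -4374]] · [[-2, -7], [1, 3]] = [[15315, 45948], [-4376, -13129]].

[[15315, 45948], [-4376, -13129]]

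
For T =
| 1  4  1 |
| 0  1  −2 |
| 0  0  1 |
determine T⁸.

[[1, 32, −216], [0, 1, −16], [0, 0, 1]]

T = I + N where N = [[0, 4, 1], [0, 0, −2], [0, 0, 0]] is strictly upper-triangular, so N³ = 0.
(I + N)⁸ = I + 8·N + 28·N² = [[1, 32, −216], [0, 1, −16], [0, 0, 1]].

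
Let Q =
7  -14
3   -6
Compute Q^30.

[[7, -14], [3, -6]]

Q² = Q (a projection; rank 1, trace 1), so Q^30 = Q.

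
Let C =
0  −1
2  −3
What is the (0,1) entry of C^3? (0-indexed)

tr C = −3 and det C = 2, so the characteristic polynomial is λ² − (−3)λ + (2) with roots −2 and −1.
Eigenvectors give P = [[−1, 1], [−2, 1]] with P⁻¹ = [[1, −1], [2, −1]], and C = P·diag(−2, −1)·P⁻¹.
Then C^3 = P·diag(−8, −1)·P⁻¹ = [[8, −1], [16, −1]] · [[1, −1], [2, −1]] = [[6, −7], [14, −15]].

−7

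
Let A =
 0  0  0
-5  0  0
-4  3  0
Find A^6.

A is strictly triangular, hence nilpotent: A^3 = 0, so A^6 = 0.

[[0, 0, 0], [0, 0, 0], [0, 0, 0]]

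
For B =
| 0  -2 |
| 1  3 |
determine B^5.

tr B = 3 and det B = 2, so the characteristic polynomial is λ² − (3)λ + (2) with roots 2 and 1.
Eigenvectors give P = [[-1, -2], [1, 1]] with P⁻¹ = [[1, 2], [-1, -1]], and B = P·diag(2, 1)·P⁻¹.
Then B^5 = P·diag(32, 1)·P⁻¹ = [[-32, -2], [32, 1]] · [[1, 2], [-1, -1]] = [[-30, -62], [31, 63]].

[[-30, -62], [31, 63]]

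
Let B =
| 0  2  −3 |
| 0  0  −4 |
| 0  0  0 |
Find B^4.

B is strictly triangular, hence nilpotent: B^3 = 0, so B^4 = 0.

[[0, 0, 0], [0, 0, 0], [0, 0, 0]]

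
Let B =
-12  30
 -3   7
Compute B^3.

tr B = -5 and det B = 6, so the characteristic polynomial is λ² − (-5)λ + (6) with roots -3 and -2.
Eigenvectors give P = [[10, -3], [3, -1]] with P⁻¹ = [[1, -3], [3, -10]], and B = P·diag(-3, -2)·P⁻¹.
Then B^3 = P·diag(-27, -8)·P⁻¹ = [[-270, 24], [-81, 8]] · [[1, -3], [3, -10]] = [[-198, 570], [-57, 163]].

[[-198, 570], [-57, 163]]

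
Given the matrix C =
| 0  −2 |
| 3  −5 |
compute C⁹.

[[37830, −38342], [57513, −58025]]

tr C = −5 and det C = 6, so the characteristic polynomial is λ² − (−5)λ + (6) with roots −3 and −2.
Eigenvectors give P = [[−2, 1], [−3, 1]] with P⁻¹ = [[1, −1], [3, −2]], and C = P·diag(−3, −2)·P⁻¹.
Then C⁹ = P·diag(−19683, −512)·P⁻¹ = [[39366, −512], [59049, −512]] · [[1, −1], [3, −2]] = [[37830, −38342], [57513, −58025]].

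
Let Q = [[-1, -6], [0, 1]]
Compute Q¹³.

[[-1, -6], [0, 1]]

Q² = I (check: tr Q = 0 and det Q = -1), so Q¹³ = Q since 13 is odd.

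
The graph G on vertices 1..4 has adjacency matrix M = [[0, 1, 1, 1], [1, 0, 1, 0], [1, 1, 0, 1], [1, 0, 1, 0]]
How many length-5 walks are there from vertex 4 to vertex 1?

The number of length-5 walks from vertex 4 to vertex 1 is entry (4,1) of M⁵, where M is the adjacency matrix.
M² = [[3, 1, 2, 1], [1, 2, 1, 2], [2, 1, 3, 1], [1, 2, 1, 2]]
M³ = [[4, 5, 5, 5], [5, 2, 5, 2], [5, 5, 4, 5], [5, 2, 5, 2]]
M⁴ = [[15, 9, 14, 9], [9, 10, 9, 10], [14, 9, 15, 9], [9, 10, 9, 10]]
M⁵ = [[32, 29, 33, 29], [29, 18, 29, 18], [33, 29, 32, 29], [29, 18, 29, 18]]

29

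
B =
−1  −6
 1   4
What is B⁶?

tr B = 3 and det B = 2, so the characteristic polynomial is λ² − (3)λ + (2) with roots 1 and 2.
Eigenvectors give P = [[3, −2], [−1, 1]] with P⁻¹ = [[1, 2], [1, 3]], and B = P·diag(1, 2)·P⁻¹.
Then B⁶ = P·diag(1, 64)·P⁻¹ = [[3, −128], [−1, 64]] · [[1, 2], [1, 3]] = [[−125, −378], [63, 190]].

[[−125, −378], [63, 190]]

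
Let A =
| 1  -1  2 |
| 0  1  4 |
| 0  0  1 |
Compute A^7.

A = I + N where N = [[0, -1, 2], [0, 0, 4], [0, 0, 0]] is strictly upper-triangular, so N^3 = 0.
(I + N)^7 = I + 7·N + 21·N^2 = [[1, -7, -70], [0, 1, 28], [0, 0, 1]].

[[1, -7, -70], [0, 1, 28], [0, 0, 1]]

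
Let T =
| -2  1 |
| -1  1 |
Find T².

[[3, -1], [1, 0]]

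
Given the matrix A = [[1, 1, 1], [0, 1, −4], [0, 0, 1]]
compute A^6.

[[1, 6, −54], [0, 1, −24], [0, 0, 1]]

A = I + N where N = [[0, 1, 1], [0, 0, −4], [0, 0, 0]] is strictly upper-triangular, so N^3 = 0.
(I + N)^6 = I + 6·N + 15·N^2 = [[1, 6, −54], [0, 1, −24], [0, 0, 1]].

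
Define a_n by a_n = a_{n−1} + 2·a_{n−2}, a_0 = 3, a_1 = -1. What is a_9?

339

With companion matrix B = [[1, 2], [1, 0]], [a_n, a_{n−1}]ᵀ = B·[a_{n−1}, a_{n−2}]ᵀ, so [a_9, a_8]ᵀ = B⁸·[a_1, a_0]ᵀ.
B⁸ = [[171, 170], [85, 86]], giving [a_9, a_8]ᵀ = [[339], [173]].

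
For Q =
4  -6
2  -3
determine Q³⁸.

Q² = Q (a projection; rank 1, trace 1), so Q³⁸ = Q.

[[4, -6], [2, -3]]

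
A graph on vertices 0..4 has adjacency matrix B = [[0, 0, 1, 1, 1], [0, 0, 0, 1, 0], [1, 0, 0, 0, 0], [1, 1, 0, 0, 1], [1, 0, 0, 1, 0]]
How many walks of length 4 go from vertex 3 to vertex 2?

5

The number of length-4 walks from vertex 3 to vertex 2 is entry (3,2) of B⁴, where B is the adjacency matrix.
B² = [[3, 1, 0, 1, 1], [1, 1, 0, 0, 1], [0, 0, 1, 1, 1], [1, 0, 1, 3, 1], [1, 1, 1, 1, 2]]
B³ = [[2, 1, 3, 5, 4], [1, 0, 1, 3, 1], [3, 1, 0, 1, 1], [5, 3, 1, 2, 4], [4, 1, 1, 4, 2]]
B⁴ = [[12, 5, 2, 7, 7], [5, 3, 1, 2, 4], [2, 1, 3, 5, 4], [7, 2, 5, 12, 7], [7, 4, 4, 7, 8]]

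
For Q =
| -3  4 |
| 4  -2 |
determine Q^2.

[[25, -20], [-20, 20]]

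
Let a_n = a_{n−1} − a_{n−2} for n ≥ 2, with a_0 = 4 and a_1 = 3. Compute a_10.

−3

With companion matrix B = [[1, −1], [1, 0]], [a_n, a_{n−1}]ᵀ = B·[a_{n−1}, a_{n−2}]ᵀ, so [a_10, a_9]ᵀ = B^9·[a_1, a_0]ᵀ.
B^9 = [[−1, 0], [0, −1]], giving [a_10, a_9]ᵀ = [[−3], [−4]].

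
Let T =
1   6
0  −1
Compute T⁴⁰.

[[1, 0], [0, 1]]

T² = I (check: tr T = 0 and det T = −1), so T⁴⁰ = I since 40 is even.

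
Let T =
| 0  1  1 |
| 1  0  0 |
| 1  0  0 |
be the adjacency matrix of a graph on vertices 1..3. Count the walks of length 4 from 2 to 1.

The number of length-4 walks from vertex 2 to vertex 1 is entry (2,1) of T^4, where T is the adjacency matrix.
T^2 = [[2, 0, 0], [0, 1, 1], [0, 1, 1]]
T^3 = [[0, 2, 2], [2, 0, 0], [2, 0, 0]]
T^4 = [[4, 0, 0], [0, 2, 2], [0, 2, 2]]

0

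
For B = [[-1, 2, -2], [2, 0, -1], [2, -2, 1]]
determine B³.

[[-1, 6, -6], [6, 2, -3], [6, -6, 5]]

B² = [[1, 2, -2], [-4, 6, -5], [-4, 2, -1]]
B³ = [[-1, 6, -6], [6, 2, -3], [6, -6, 5]]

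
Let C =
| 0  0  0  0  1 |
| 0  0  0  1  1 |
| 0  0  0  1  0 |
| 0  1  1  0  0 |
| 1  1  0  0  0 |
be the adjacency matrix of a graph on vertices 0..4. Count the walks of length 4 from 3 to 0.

The number of length-4 walks from vertex 3 to vertex 0 is entry (3,0) of C⁴, where C is the adjacency matrix.
C² = [[1, 1, 0, 0, 0], [1, 2, 1, 0, 0], [0, 1, 1, 0, 0], [0, 0, 0, 2, 1], [0, 0, 0, 1, 2]]
C³ = [[0, 0, 0, 1, 2], [0, 0, 0, 3, 3], [0, 0, 0, 2, 1], [1, 3, 2, 0, 0], [2, 3, 1, 0, 0]]
C⁴ = [[2, 3, 1, 0, 0], [3, 6, 3, 0, 0], [1, 3, 2, 0, 0], [0, 0, 0, 5, 4], [0, 0, 0, 4, 5]]

0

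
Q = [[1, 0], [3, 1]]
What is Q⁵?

Q = I + N where N = [[0, 0], [3, 0]] is strictly lower-triangular, so N² = 0.
(I + N)⁵ = I + 5·N = [[1, 0], [15, 1]].

[[1, 0], [15, 1]]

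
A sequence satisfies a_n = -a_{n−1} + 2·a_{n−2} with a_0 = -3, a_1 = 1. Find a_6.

With companion matrix B = [[-1, 2], [1, 0]], [a_n, a_{n−1}]ᵀ = B·[a_{n−1}, a_{n−2}]ᵀ, so [a_6, a_5]ᵀ = B⁵·[a_1, a_0]ᵀ.
B⁵ = [[-21, 22], [11, -10]], giving [a_6, a_5]ᵀ = [[-87], [41]].

-87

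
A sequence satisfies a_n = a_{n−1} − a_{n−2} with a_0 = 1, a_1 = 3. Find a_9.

With companion matrix A = [[1, −1], [1, 0]], [a_n, a_{n−1}]ᵀ = A·[a_{n−1}, a_{n−2}]ᵀ, so [a_9, a_8]ᵀ = A⁸·[a_1, a_0]ᵀ.
A⁸ = [[0, −1], [1, −1]], giving [a_9, a_8]ᵀ = [[−1], [2]].

−1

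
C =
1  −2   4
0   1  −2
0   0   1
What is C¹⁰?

C = I + N where N = [[0, −2, 4], [0, 0, −2], [0, 0, 0]] is strictly upper-triangular, so N³ = 0.
(I + N)¹⁰ = I + 10·N + 45·N² = [[1, −20, 220], [0, 1, −20], [0, 0, 1]].

[[1, −20, 220], [0, 1, −20], [0, 0, 1]]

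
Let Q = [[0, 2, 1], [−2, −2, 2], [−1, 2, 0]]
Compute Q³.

[[0, 2, −9], [−2, −16, 10], [9, 10, −16]]

Q² = [[−5, −2, 4], [2, 4, −6], [−4, −6, 3]]
Q³ = [[0, 2, −9], [−2, −16, 10], [9, 10, −16]]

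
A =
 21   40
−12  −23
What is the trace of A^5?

−242

tr A = −2 and det A = −3, so the characteristic polynomial is λ² − (−2)λ + (−3) with roots −3 and 1.
Eigenvectors give P = [[−5, −2], [3, 1]] with P⁻¹ = [[1, 2], [−3, −5]], and A = P·diag(−3, 1)·P⁻¹.
Then A^5 = P·diag(−243, 1)·P⁻¹ = [[1215, −2], [−729, 1]] · [[1, 2], [−3, −5]] = [[1221, 2440], [−732, −1463]].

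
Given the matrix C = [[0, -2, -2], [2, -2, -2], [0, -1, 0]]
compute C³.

[[12, -8, -4], [4, 4, 4], [4, -2, 0]]

C² = [[-4, 6, 4], [-4, 2, 0], [-2, 2, 2]]
C³ = [[12, -8, -4], [4, 4, 4], [4, -2, 0]]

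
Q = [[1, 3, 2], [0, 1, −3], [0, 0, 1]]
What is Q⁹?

[[1, 27, −306], [0, 1, −27], [0, 0, 1]]

Q = I + N where N = [[0, 3, 2], [0, 0, −3], [0, 0, 0]] is strictly upper-triangular, so N³ = 0.
(I + N)⁹ = I + 9·N + 36·N² = [[1, 27, −306], [0, 1, −27], [0, 0, 1]].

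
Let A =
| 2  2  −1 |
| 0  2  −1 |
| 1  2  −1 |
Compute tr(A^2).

3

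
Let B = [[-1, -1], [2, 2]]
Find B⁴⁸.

B² = B (a projection; rank 1, trace 1), so B⁴⁸ = B.

[[-1, -1], [2, 2]]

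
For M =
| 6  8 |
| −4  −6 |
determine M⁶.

tr M = 0 and det M = −4, so the characteristic polynomial is λ² − (0)λ + (−4) with roots 2 and −2.
Eigenvectors give P = [[−2, −1], [1, 1]] with P⁻¹ = [[−1, −1], [1, 2]], and M = P·diag(2, −2)·P⁻¹.
Then M⁶ = P·diag(64, 64)·P⁻¹ = [[−128, −64], [64, 64]] · [[−1, −1], [1, 2]] = [[64, 0], [0, 64]].

[[64, 0], [0, 64]]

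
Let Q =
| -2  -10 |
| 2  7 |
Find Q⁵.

tr Q = 5 and det Q = 6, so the characteristic polynomial is λ² − (5)λ + (6) with roots 3 and 2.
Eigenvectors give P = [[-2, -5], [1, 2]] with P⁻¹ = [[2, 5], [-1, -2]], and Q = P·diag(3, 2)·P⁻¹.
Then Q⁵ = P·diag(243, 32)·P⁻¹ = [[-486, -160], [243, 64]] · [[2, 5], [-1, -2]] = [[-812, -2110], [422, 1087]].

[[-812, -2110], [422, 1087]]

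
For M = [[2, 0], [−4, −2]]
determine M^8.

[[256, 0], [0, 256]]

tr M = 0 and det M = −4, so the characteristic polynomial is λ² − (0)λ + (−4) with roots −2 and 2.
Eigenvectors give P = [[0, 1], [−1, −1]] with P⁻¹ = [[−1, −1], [1, 0]], and M = P·diag(−2, 2)·P⁻¹.
Then M^8 = P·diag(256, 256)·P⁻¹ = [[0, 256], [−256, −256]] · [[−1, −1], [1, 0]] = [[256, 0], [0, 256]].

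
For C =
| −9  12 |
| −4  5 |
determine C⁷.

tr C = −4 and det C = 3, so the characteristic polynomial is λ² − (−4)λ + (3) with roots −1 and −3.
Eigenvectors give P = [[3, 2], [2, 1]] with P⁻¹ = [[−1, 2], [2, −3]], and C = P·diag(−1, −3)·P⁻¹.
Then C⁷ = P·diag(−1, −2187)·P⁻¹ = [[−3, −4374], [−2, −2187]] · [[−1, 2], [2, −3]] = [[−8745, 13116], [−4372, 6557]].

[[−8745, 13116], [−4372, 6557]]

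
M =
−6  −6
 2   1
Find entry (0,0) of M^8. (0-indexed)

tr M = −5 and det M = 6, so the characteristic polynomial is λ² − (−5)λ + (6) with roots −3 and −2.
Eigenvectors give P = [[−2, −3], [1, 2]] with P⁻¹ = [[−2, −3], [1, 2]], and M = P·diag(−3, −2)·P⁻¹.
Then M^8 = P·diag(6561, 256)·P⁻¹ = [[−13122, −768], [6561, 512]] · [[−2, −3], [1, 2]] = [[25476, 37830], [−12610, −18659]].

25476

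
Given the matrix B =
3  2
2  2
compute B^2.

[[13, 10], [10, 8]]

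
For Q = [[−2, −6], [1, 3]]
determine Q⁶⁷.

Q² = Q (a projection; rank 1, trace 1), so Q⁶⁷ = Q.

[[−2, −6], [1, 3]]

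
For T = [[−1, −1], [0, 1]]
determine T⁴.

[[1, 0], [0, 1]]

T² = I (check: tr T = 0 and det T = −1), so T⁴ = I since 4 is even.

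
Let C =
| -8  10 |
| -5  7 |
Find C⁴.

[[146, -130], [65, -49]]

tr C = -1 and det C = -6, so the characteristic polynomial is λ² − (-1)λ + (-6) with roots 2 and -3.
Eigenvectors give P = [[1, 2], [1, 1]] with P⁻¹ = [[-1, 2], [1, -1]], and C = P·diag(2, -3)·P⁻¹.
Then C⁴ = P·diag(16, 81)·P⁻¹ = [[16, 162], [16, 81]] · [[-1, 2], [1, -1]] = [[146, -130], [65, -49]].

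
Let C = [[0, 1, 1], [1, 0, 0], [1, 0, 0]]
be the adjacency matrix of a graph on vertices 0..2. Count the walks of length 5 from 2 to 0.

4

The number of length-5 walks from vertex 2 to vertex 0 is entry (2,0) of C⁵, where C is the adjacency matrix.
C² = [[2, 0, 0], [0, 1, 1], [0, 1, 1]]
C³ = [[0, 2, 2], [2, 0, 0], [2, 0, 0]]
C⁴ = [[4, 0, 0], [0, 2, 2], [0, 2, 2]]
C⁵ = [[0, 4, 4], [4, 0, 0], [4, 0, 0]]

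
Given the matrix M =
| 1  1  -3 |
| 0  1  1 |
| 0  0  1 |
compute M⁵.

M = I + N where N = [[0, 1, -3], [0, 0, 1], [0, 0, 0]] is strictly upper-triangular, so N³ = 0.
(I + N)⁵ = I + 5·N + 10·N² = [[1, 5, -5], [0, 1, 5], [0, 0, 1]].

[[1, 5, -5], [0, 1, 5], [0, 0, 1]]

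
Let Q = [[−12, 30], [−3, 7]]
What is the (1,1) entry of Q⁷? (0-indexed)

18403

tr Q = −5 and det Q = 6, so the characteristic polynomial is λ² − (−5)λ + (6) with roots −3 and −2.
Eigenvectors give P = [[10, 3], [3, 1]] with P⁻¹ = [[1, −3], [−3, 10]], and Q = P·diag(−3, −2)·P⁻¹.
Then Q⁷ = P·diag(−2187, −128)·P⁻¹ = [[−21870, −384], [−6561, −128]] · [[1, −3], [−3, 10]] = [[−20718, 61770], [−6177, 18403]].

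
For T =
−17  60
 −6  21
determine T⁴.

[[−719, 2400], [−240, 801]]

tr T = 4 and det T = 3, so the characteristic polynomial is λ² − (4)λ + (3) with roots 1 and 3.
Eigenvectors give P = [[−10, 3], [−3, 1]] with P⁻¹ = [[−1, 3], [−3, 10]], and T = P·diag(1, 3)·P⁻¹.
Then T⁴ = P·diag(1, 81)·P⁻¹ = [[−10, 243], [−3, 81]] · [[−1, 3], [−3, 10]] = [[−719, 2400], [−240, 801]].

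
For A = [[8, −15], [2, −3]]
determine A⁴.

tr A = 5 and det A = 6, so the characteristic polynomial is λ² − (5)λ + (6) with roots 3 and 2.
Eigenvectors give P = [[3, −5], [1, −2]] with P⁻¹ = [[2, −5], [1, −3]], and A = P·diag(3, 2)·P⁻¹.
Then A⁴ = P·diag(81, 16)·P⁻¹ = [[243, −80], [81, −32]] · [[2, −5], [1, −3]] = [[406, −975], [130, −309]].

[[406, −975], [130, −309]]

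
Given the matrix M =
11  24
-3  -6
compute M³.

tr M = 5 and det M = 6, so the characteristic polynomial is λ² − (5)λ + (6) with roots 3 and 2.
Eigenvectors give P = [[-3, -8], [1, 3]] with P⁻¹ = [[-3, -8], [1, 3]], and M = P·diag(3, 2)·P⁻¹.
Then M³ = P·diag(27, 8)·P⁻¹ = [[-81, -64], [27, 24]] · [[-3, -8], [1, 3]] = [[179, 456], [-57, -144]].

[[179, 456], [-57, -144]]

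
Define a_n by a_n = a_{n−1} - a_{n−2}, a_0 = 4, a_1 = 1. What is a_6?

With companion matrix Q = [[1, -1], [1, 0]], [a_n, a_{n−1}]ᵀ = Q·[a_{n−1}, a_{n−2}]ᵀ, so [a_6, a_5]ᵀ = Q⁵·[a_1, a_0]ᵀ.
Q⁵ = [[0, 1], [-1, 1]], giving [a_6, a_5]ᵀ = [[4], [3]].

4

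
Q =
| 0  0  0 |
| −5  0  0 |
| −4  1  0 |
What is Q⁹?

Q is strictly triangular, hence nilpotent: Q³ = 0, so Q⁹ = 0.

[[0, 0, 0], [0, 0, 0], [0, 0, 0]]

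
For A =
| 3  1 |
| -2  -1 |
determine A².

[[7, 2], [-4, -1]]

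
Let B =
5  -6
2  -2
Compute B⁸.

[[1021, -1530], [510, -764]]

tr B = 3 and det B = 2, so the characteristic polynomial is λ² − (3)λ + (2) with roots 1 and 2.
Eigenvectors give P = [[-3, 2], [-2, 1]] with P⁻¹ = [[1, -2], [2, -3]], and B = P·diag(1, 2)·P⁻¹.
Then B⁸ = P·diag(1, 256)·P⁻¹ = [[-3, 512], [-2, 256]] · [[1, -2], [2, -3]] = [[1021, -1530], [510, -764]].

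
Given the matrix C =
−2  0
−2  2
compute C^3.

[[−8, 0], [−8, 8]]

C^2 = [[4, 0], [0, 4]]
C^3 = [[−8, 0], [−8, 8]]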